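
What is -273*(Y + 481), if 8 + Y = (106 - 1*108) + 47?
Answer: -141414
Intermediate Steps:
Y = 37 (Y = -8 + ((106 - 1*108) + 47) = -8 + ((106 - 108) + 47) = -8 + (-2 + 47) = -8 + 45 = 37)
-273*(Y + 481) = -273*(37 + 481) = -273*518 = -141414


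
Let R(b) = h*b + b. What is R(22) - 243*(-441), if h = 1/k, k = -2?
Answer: 107174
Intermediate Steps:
h = -½ (h = 1/(-2) = -½ ≈ -0.50000)
R(b) = b/2 (R(b) = -b/2 + b = b/2)
R(22) - 243*(-441) = (½)*22 - 243*(-441) = 11 + 107163 = 107174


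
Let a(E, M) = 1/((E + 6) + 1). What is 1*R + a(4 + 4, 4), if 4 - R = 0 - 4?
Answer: 121/15 ≈ 8.0667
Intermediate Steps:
R = 8 (R = 4 - (0 - 4) = 4 - 1*(-4) = 4 + 4 = 8)
a(E, M) = 1/(7 + E) (a(E, M) = 1/((6 + E) + 1) = 1/(7 + E))
1*R + a(4 + 4, 4) = 1*8 + 1/(7 + (4 + 4)) = 8 + 1/(7 + 8) = 8 + 1/15 = 121/15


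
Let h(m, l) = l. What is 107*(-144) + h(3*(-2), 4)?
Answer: -15404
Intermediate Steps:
107*(-144) + h(3*(-2), 4) = 107*(-144) + 4 = -15408 + 4 = -15404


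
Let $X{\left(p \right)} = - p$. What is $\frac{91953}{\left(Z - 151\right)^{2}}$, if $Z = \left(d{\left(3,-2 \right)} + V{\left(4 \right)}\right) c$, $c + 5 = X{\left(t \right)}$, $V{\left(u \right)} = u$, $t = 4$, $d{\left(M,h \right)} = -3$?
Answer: $\frac{91953}{25600} \approx 3.5919$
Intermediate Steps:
$c = -9$ ($c = -5 - 4 = -9$)
$Z = -9$ ($Z = \left(-3 + 4\right) \left(-9\right) = 1 \left(-9\right) = -9$)
$\frac{91953}{\left(Z - 151\right)^{2}} = \frac{91953}{\left(-9 - 151\right)^{2}} = \frac{91953}{\left(-160\right)^{2}} = \frac{91953}{25600}$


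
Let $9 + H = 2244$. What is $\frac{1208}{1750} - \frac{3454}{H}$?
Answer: $- \frac{334462}{391125} \approx -0.85513$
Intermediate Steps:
$H = 2235$ ($H = -9 + 2244 = 2235$)
$\frac{1208}{1750} - \frac{3454}{H} = \frac{1208}{1750} - \frac{3454}{2235} = 1208 \cdot \frac{1}{1750} - \frac{3454}{2235} = \frac{604}{875} - \frac{3454}{2235} = - \frac{334462}{391125}$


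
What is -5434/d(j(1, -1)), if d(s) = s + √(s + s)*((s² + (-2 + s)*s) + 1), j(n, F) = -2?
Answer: 2717/170 + 35321*I/170 ≈ 15.982 + 207.77*I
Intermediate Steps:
d(s) = s + √2*√s*(1 + s² + s*(-2 + s)) (d(s) = s + √(2*s)*((s² + s*(-2 + s)) + 1) = s + (√2*√s)*(1 + s² + s*(-2 + s)) = s + √2*√s*(1 + s² + s*(-2 + s)))
-5434/d(j(1, -1)) = -5434/(-2 + √2*√(-2) - 2*√2*(-2)^(3/2) + 2*√2*(-2)^(5/2)) = -5434/(-2 + √2*(I*√2) - 2*√2*(-2*I*√2) + 2*√2*(4*I*√2)) = -5434/(-2 + 2*I + 8*I + 16*I) = -5434*(-2 - 26*I)/680 = -2717*(-2 - 26*I)/340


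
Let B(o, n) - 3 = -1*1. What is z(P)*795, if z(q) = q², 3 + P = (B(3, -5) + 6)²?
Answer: 2958195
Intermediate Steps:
B(o, n) = 2 (B(o, n) = 3 - 1*1 = 3 - 1 = 2)
P = 61 (P = -3 + (2 + 6)² = -3 + 8² = -3 + 64 = 61)
z(P)*795 = 61²*795 = 3721*795 = 2958195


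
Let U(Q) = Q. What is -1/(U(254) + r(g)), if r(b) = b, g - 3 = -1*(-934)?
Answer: -1/1191 ≈ -0.00083963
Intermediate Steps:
g = 937 (g = 3 - 1*(-934) = 3 + 934 = 937)
-1/(U(254) + r(g)) = -1/(254 + 937) = -1/1191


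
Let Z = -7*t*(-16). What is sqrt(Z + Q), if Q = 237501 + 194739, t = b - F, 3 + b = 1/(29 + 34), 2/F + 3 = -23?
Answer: 4*sqrt(41058862)/39 ≈ 657.20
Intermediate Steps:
F = -1/13 (F = 2/(-3 - 23) = 2/(-26) = 2*(-1/26) = -1/13 ≈ -0.076923)
b = -188/63 (b = -3 + 1/(29 + 34) = -3 + 1/63 = -188/63 ≈ -2.9841)
t = -2381/819 (t = -188/63 - 1*(-1/13) = -188/63 + 1/13 = -2381/819 ≈ -2.9072)
Z = -38096/117 (Z = -7*(-2381/819)*(-16) = (2381/117)*(-16) = -38096/117 ≈ -325.61)
Q = 432240
sqrt(Z + Q) = sqrt(-38096/117 + 432240) = sqrt(50533984/117) = 4*sqrt(41058862)/39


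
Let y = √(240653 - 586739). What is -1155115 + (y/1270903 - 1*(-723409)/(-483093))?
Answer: -558028694104/483093 + 3*I*√38454/1270903 ≈ -1.1551e+6 + 0.00046289*I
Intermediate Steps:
y = 3*I*√38454 (y = √(-346086) = 3*I*√38454 ≈ 588.29*I)
-1155115 + (y/1270903 - 1*(-723409)/(-483093)) = -1155115 + ((3*I*√38454)/1270903 - 1*(-723409)/(-483093)) = -1155115 + ((3*I*√38454)*(1/1270903) + 723409*(-1/483093)) = -1155115 + (3*I*√38454/1270903 - 723409/483093) = -1155115 + (-723409/483093 + 3*I*√38454/1270903) = -558028694104/483093 + 3*I*√38454/1270903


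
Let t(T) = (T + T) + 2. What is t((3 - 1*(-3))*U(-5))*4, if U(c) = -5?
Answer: -232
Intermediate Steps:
t(T) = 2 + 2*T (t(T) = 2*T + 2 = 2 + 2*T)
t((3 - 1*(-3))*U(-5))*4 = (2 + 2*((3 - 1*(-3))*(-5)))*4 = (2 + 2*((3 + 3)*(-5)))*4 = (2 + 2*(6*(-5)))*4 = (2 + 2*(-30))*4 = (2 - 60)*4 = -58*4 = -232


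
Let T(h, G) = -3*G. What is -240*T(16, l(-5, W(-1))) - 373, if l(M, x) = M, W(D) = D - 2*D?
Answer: -3973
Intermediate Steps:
W(D) = -D
-240*T(16, l(-5, W(-1))) - 373 = -(-720)*(-5) - 373 = -240*15 - 373 = -3600 - 373 = -3973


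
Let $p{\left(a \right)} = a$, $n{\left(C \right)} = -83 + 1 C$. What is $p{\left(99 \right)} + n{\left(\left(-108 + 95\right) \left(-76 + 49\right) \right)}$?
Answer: $367$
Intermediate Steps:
$n{\left(C \right)} = -83 + C$
$p{\left(99 \right)} + n{\left(\left(-108 + 95\right) \left(-76 + 49\right) \right)} = 99 - \left(83 - \left(-108 + 95\right) \left(-76 + 49\right)\right) = 99 - -268 = 99 + \left(-83 + 351\right) = 99 + 268 = 367$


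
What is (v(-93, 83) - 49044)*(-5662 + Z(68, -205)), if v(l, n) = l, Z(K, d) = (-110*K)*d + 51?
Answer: -75070968093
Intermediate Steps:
Z(K, d) = 51 - 110*K*d (Z(K, d) = -110*K*d + 51 = 51 - 110*K*d)
(v(-93, 83) - 49044)*(-5662 + Z(68, -205)) = (-93 - 49044)*(-5662 + (51 - 110*68*(-205))) = -49137*(-5662 + (51 + 1533400)) = -49137*(-5662 + 1533451) = -49137*1527789 = -75070968093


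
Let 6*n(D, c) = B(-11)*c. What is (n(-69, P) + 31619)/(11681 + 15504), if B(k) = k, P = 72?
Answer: 31487/27185 ≈ 1.1582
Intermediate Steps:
n(D, c) = -11*c/6 (n(D, c) = (-11*c)/6 = -11*c/6)
(n(-69, P) + 31619)/(11681 + 15504) = (-11/6*72 + 31619)/(11681 + 15504) = (-132 + 31619)/27185 = 31487*(1/27185) = 31487/27185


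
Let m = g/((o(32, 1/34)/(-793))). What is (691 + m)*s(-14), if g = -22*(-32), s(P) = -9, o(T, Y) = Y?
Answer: 170825013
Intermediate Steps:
g = 704
m = -18981248 (m = 704/((1/(34*(-793)))) = 704/(((1/34)*(-1/793))) = 704/(-1/26962) = 704*(-26962) = -18981248)
(691 + m)*s(-14) = (691 - 18981248)*(-9) = -18980557*(-9) = 170825013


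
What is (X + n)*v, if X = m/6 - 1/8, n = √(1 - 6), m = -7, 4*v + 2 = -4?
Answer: 31/16 - 3*I*√5/2 ≈ 1.9375 - 3.3541*I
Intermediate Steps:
v = -3/2 (v = -½ + (¼)*(-4) = -½ - 1 = -3/2 ≈ -1.5000)
n = I*√5 (n = √(-5) = I*√5 ≈ 2.2361*I)
X = -31/24 (X = -7/6 - 1/8 = -7*⅙ - 1*⅛ = -7/6 - ⅛ = -31/24 ≈ -1.2917)
(X + n)*v = (-31/24 + I*√5)*(-3/2) = 31/16 - 3*I*√5/2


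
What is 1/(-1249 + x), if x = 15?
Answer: -1/1234 ≈ -0.00081037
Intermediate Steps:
1/(-1249 + x) = 1/(-1249 + 15) = 1/(-1234) = -1/1234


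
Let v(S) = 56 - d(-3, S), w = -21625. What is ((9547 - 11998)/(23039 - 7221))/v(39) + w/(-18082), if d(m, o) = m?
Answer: 5034367942/4218810871 ≈ 1.1933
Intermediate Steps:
v(S) = 59 (v(S) = 56 - 1*(-3) = 56 + 3 = 59)
((9547 - 11998)/(23039 - 7221))/v(39) + w/(-18082) = ((9547 - 11998)/(23039 - 7221))/59 - 21625/(-18082) = -2451/15818*(1/59) - 21625*(-1/18082) = -2451*1/15818*(1/59) + 21625/18082 = -2451/15818*1/59 + 21625/18082 = -2451/933262 + 21625/18082 = 5034367942/4218810871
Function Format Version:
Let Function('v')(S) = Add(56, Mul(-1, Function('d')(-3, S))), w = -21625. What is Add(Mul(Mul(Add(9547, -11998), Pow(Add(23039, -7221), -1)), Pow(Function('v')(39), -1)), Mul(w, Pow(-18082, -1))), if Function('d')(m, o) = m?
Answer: Rational(5034367942, 4218810871) ≈ 1.1933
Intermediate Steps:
Function('v')(S) = 59 (Function('v')(S) = Add(56, Mul(-1, -3)) = Add(56, 3) = 59)
Add(Mul(Mul(Add(9547, -11998), Pow(Add(23039, -7221), -1)), Pow(Function('v')(39), -1)), Mul(w, Pow(-18082, -1))) = Add(Mul(Mul(Add(9547, -11998), Pow(Add(23039, -7221), -1)), Pow(59, -1)), Mul(-21625, Pow(-18082, -1))) = Add(Mul(Mul(-2451, Pow(15818, -1)), Rational(1, 59)), Mul(-21625, Rational(-1, 18082))) = Add(Mul(Mul(-2451, Rational(1, 15818)), Rational(1, 59)), Rational(21625, 18082)) = Add(Mul(Rational(-2451, 15818), Rational(1, 59)), Rational(21625, 18082)) = Add(Rational(-2451, 933262), Rational(21625, 18082)) = Rational(5034367942, 4218810871)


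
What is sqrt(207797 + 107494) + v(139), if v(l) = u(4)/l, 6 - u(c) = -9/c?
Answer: 33/556 + sqrt(315291) ≈ 561.57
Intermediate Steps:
u(c) = 6 + 9/c (u(c) = 6 - (-1)*9/c = 6 - (-9)/c = 6 + 9/c)
v(l) = 33/(4*l) (v(l) = (6 + 9/4)/l = 33/(4*l))
sqrt(207797 + 107494) + v(139) = sqrt(207797 + 107494) + (33/4)/139 = sqrt(315291) + (33/4)*(1/139) = sqrt(315291) + 33/556 = 33/556 + sqrt(315291)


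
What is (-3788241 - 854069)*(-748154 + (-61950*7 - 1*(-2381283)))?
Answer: -5568353356490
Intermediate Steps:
(-3788241 - 854069)*(-748154 + (-61950*7 - 1*(-2381283))) = -4642310*(-748154 + (-433650 + 2381283)) = -4642310*(-748154 + 1947633) = -4642310*1199479 = -5568353356490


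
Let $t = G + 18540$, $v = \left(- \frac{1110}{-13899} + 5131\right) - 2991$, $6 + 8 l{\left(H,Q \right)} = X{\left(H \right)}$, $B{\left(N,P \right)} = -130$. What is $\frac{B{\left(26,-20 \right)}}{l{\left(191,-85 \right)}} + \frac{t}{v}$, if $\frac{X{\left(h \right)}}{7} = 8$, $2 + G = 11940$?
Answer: $- \frac{32513609}{4957495} \approx -6.5585$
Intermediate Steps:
$G = 11938$ ($G = -2 + 11940 = 11938$)
$X{\left(h \right)} = 56$ ($X{\left(h \right)} = 7 \cdot 8 = 56$)
$l{\left(H,Q \right)} = \frac{25}{4}$ ($l{\left(H,Q \right)} = - \frac{3}{4} + \frac{1}{8} \cdot 56 = - \frac{3}{4} + 7 = \frac{25}{4}$)
$v = \frac{9914990}{4633}$ ($v = \left(\left(-1110\right) \left(- \frac{1}{13899}\right) + 5131\right) - 2991 = \left(\frac{370}{4633} + 5131\right) - 2991 = \frac{23772293}{4633} - 2991 = \frac{9914990}{4633} \approx 2140.1$)
$t = 30478$ ($t = 11938 + 18540 = 30478$)
$\frac{B{\left(26,-20 \right)}}{l{\left(191,-85 \right)}} + \frac{t}{v} = - \frac{130}{\frac{25}{4}} + \frac{30478}{\frac{9914990}{4633}} = \left(-130\right) \frac{4}{25} + 30478 \cdot \frac{4633}{9914990} = - \frac{104}{5} + \frac{70602287}{4957495} = - \frac{32513609}{4957495}$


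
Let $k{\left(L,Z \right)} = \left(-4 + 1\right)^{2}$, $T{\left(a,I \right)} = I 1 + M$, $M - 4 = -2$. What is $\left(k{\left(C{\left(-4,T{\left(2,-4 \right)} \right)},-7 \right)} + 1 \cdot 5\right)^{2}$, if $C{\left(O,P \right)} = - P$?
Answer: $196$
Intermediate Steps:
$M = 2$ ($M = 4 - 2 = 2$)
$T{\left(a,I \right)} = 2 + I$ ($T{\left(a,I \right)} = I 1 + 2 = I + 2 = 2 + I$)
$k{\left(L,Z \right)} = 9$ ($k{\left(L,Z \right)} = \left(-3\right)^{2} = 9$)
$\left(k{\left(C{\left(-4,T{\left(2,-4 \right)} \right)},-7 \right)} + 1 \cdot 5\right)^{2} = \left(9 + 1 \cdot 5\right)^{2} = \left(9 + 5\right)^{2} = 14^{2} = 196$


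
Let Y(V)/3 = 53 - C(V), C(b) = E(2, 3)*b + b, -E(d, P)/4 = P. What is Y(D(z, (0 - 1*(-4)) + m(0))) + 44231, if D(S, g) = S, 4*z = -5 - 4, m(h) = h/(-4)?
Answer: 177263/4 ≈ 44316.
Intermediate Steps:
E(d, P) = -4*P
m(h) = -h/4 (m(h) = h*(-1/4) = -h/4)
C(b) = -11*b (C(b) = (-4*3)*b + b = -12*b + b = -11*b)
z = -9/4 (z = (-5 - 4)/4 = (1/4)*(-9) = -9/4 ≈ -2.2500)
Y(V) = 159 + 33*V (Y(V) = 3*(53 - (-11)*V) = 3*(53 + 11*V) = 159 + 33*V)
Y(D(z, (0 - 1*(-4)) + m(0))) + 44231 = (159 + 33*(-9/4)) + 44231 = (159 - 297/4) + 44231 = 339/4 + 44231 = 177263/4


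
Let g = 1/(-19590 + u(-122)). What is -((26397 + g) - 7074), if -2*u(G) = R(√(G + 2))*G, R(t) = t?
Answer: -247472636089/12807154 + 61*I*√30/192107310 ≈ -19323.0 + 1.7392e-6*I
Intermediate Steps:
u(G) = -G*√(2 + G)/2 (u(G) = -√(G + 2)*G/2 = -√(2 + G)*G/2 = -G*√(2 + G)/2)
g = 1/(-19590 + 122*I*√30) (g = 1/(-19590 - ½*(-122)*√(2 - 122)) = 1/(-19590 - ½*(-122)*√(-120)) = 1/(-19590 - ½*(-122)*2*I*√30) = 1/(-19590 + 122*I*√30) ≈ -5.0987e-5 - 1.7392e-6*I)
-((26397 + g) - 7074) = -((26397 + (-653/12807154 - 61*I*√30/192107310)) - 7074) = -((338070443485/12807154 - 61*I*√30/192107310) - 7074) = -(247472636089/12807154 - 61*I*√30/192107310) = -247472636089/12807154 + 61*I*√30/192107310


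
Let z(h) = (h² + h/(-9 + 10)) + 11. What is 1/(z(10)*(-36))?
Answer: -1/4356 ≈ -0.00022957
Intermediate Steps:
z(h) = 11 + h + h² (z(h) = (h² + h/1) + 11 = (h² + 1*h) + 11 = (h² + h) + 11 = (h + h²) + 11 = 11 + h + h²)
1/(z(10)*(-36)) = 1/((11 + 10 + 10²)*(-36)) = 1/((11 + 10 + 100)*(-36)) = 1/(121*(-36)) = 1/(-4356) = -1/4356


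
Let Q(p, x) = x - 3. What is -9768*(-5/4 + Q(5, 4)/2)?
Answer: 7326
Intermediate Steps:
Q(p, x) = -3 + x
-9768*(-5/4 + Q(5, 4)/2) = -9768*(-5/4 + (-3 + 4)/2) = -9768*(-5*¼ + 1*(½)) = -9768*(-5/4 + ½) = -9768*(-¾) = 7326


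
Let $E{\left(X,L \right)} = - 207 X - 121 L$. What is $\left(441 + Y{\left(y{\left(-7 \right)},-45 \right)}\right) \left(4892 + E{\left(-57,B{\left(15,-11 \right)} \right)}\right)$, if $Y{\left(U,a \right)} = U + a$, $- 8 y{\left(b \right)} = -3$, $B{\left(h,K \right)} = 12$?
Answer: $\frac{48322869}{8} \approx 6.0404 \cdot 10^{6}$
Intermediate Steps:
$y{\left(b \right)} = \frac{3}{8}$ ($y{\left(b \right)} = \left(- \frac{1}{8}\right) \left(-3\right) = \frac{3}{8}$)
$\left(441 + Y{\left(y{\left(-7 \right)},-45 \right)}\right) \left(4892 + E{\left(-57,B{\left(15,-11 \right)} \right)}\right) = \left(441 + \left(\frac{3}{8} - 45\right)\right) \left(4892 - -10347\right) = \left(441 - \frac{357}{8}\right) \left(4892 + \left(11799 - 1452\right)\right) = \frac{3171 \left(4892 + 10347\right)}{8} = \frac{3171}{8} \cdot 15239 = \frac{48322869}{8}$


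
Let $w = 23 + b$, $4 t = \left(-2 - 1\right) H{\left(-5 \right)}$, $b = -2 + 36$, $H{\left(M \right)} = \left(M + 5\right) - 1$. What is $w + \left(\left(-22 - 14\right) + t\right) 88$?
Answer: $-3045$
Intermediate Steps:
$H{\left(M \right)} = 4 + M$ ($H{\left(M \right)} = \left(5 + M\right) - 1 = 4 + M$)
$b = 34$
$t = \frac{3}{4}$ ($t = \frac{\left(-2 - 1\right) \left(4 - 5\right)}{4} = \frac{\left(-3\right) \left(-1\right)}{4} = \frac{1}{4} \cdot 3 = \frac{3}{4} \approx 0.75$)
$w = 57$ ($w = 23 + 34 = 57$)
$w + \left(\left(-22 - 14\right) + t\right) 88 = 57 + \left(\left(-22 - 14\right) + \frac{3}{4}\right) 88 = 57 + \left(-36 + \frac{3}{4}\right) 88 = 57 - 3102 = -3045$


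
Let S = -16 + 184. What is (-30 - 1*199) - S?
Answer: -397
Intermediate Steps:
S = 168
(-30 - 1*199) - S = (-30 - 1*199) - 1*168 = (-30 - 199) - 168 = -229 - 168 = -397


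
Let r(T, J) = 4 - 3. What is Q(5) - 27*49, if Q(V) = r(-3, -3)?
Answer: -1322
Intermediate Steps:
r(T, J) = 1
Q(V) = 1
Q(5) - 27*49 = 1 - 27*49 = 1 - 1323 = -1322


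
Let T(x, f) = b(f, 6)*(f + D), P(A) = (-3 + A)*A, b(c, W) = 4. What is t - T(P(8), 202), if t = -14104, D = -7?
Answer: -14884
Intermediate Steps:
P(A) = A*(-3 + A)
T(x, f) = -28 + 4*f (T(x, f) = 4*(f - 7) = 4*(-7 + f) = -28 + 4*f)
t - T(P(8), 202) = -14104 - (-28 + 4*202) = -14104 - (-28 + 808) = -14104 - 1*780 = -14104 - 780 = -14884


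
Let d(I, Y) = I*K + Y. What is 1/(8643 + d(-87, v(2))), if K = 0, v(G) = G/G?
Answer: 1/8644 ≈ 0.00011569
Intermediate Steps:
v(G) = 1
d(I, Y) = Y (d(I, Y) = I*0 + Y = 0 + Y = Y)
1/(8643 + d(-87, v(2))) = 1/(8643 + 1) = 1/8644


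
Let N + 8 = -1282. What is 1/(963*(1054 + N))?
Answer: -1/227268 ≈ -4.4001e-6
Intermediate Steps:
N = -1290 (N = -8 - 1282 = -1290)
1/(963*(1054 + N)) = 1/(963*(1054 - 1290)) = 1/(963*(-236)) = 1/(-227268) = -1/227268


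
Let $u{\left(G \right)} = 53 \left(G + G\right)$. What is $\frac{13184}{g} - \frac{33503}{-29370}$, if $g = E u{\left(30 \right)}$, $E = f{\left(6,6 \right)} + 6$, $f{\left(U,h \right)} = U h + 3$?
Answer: $\frac{86358223}{70047450} \approx 1.2329$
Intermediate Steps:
$f{\left(U,h \right)} = 3 + U h$
$u{\left(G \right)} = 106 G$ ($u{\left(G \right)} = 53 \cdot 2 G = 106 G$)
$E = 45$ ($E = \left(3 + 6 \cdot 6\right) + 6 = \left(3 + 36\right) + 6 = 39 + 6 = 45$)
$g = 143100$ ($g = 45 \cdot 106 \cdot 30 = 45 \cdot 3180 = 143100$)
$\frac{13184}{g} - \frac{33503}{-29370} = \frac{13184}{143100} - \frac{33503}{-29370} = 13184 \cdot \frac{1}{143100} - - \frac{33503}{29370} = \frac{3296}{35775} + \frac{33503}{29370} = \frac{86358223}{70047450}$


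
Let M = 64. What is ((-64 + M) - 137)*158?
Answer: -21646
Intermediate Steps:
((-64 + M) - 137)*158 = ((-64 + 64) - 137)*158 = (0 - 137)*158 = -137*158 = -21646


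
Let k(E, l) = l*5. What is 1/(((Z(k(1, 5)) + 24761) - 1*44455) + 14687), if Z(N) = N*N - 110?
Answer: -1/4492 ≈ -0.00022262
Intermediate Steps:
k(E, l) = 5*l
Z(N) = -110 + N**2 (Z(N) = N**2 - 110 = -110 + N**2)
1/(((Z(k(1, 5)) + 24761) - 1*44455) + 14687) = 1/((((-110 + (5*5)**2) + 24761) - 1*44455) + 14687) = 1/((((-110 + 25**2) + 24761) - 44455) + 14687) = 1/((((-110 + 625) + 24761) - 44455) + 14687) = 1/(((515 + 24761) - 44455) + 14687) = 1/((25276 - 44455) + 14687) = 1/(-19179 + 14687) = 1/(-4492) = -1/4492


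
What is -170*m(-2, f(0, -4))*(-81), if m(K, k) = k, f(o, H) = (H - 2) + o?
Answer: -82620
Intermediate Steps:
f(o, H) = -2 + H + o (f(o, H) = (-2 + H) + o = -2 + H + o)
-170*m(-2, f(0, -4))*(-81) = -170*(-2 - 4 + 0)*(-81) = -170*(-6)*(-81) = 1020*(-81) = -82620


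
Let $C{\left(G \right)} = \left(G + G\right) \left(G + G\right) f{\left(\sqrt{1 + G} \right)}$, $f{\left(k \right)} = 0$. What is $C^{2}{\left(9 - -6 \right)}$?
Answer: $0$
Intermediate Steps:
$C{\left(G \right)} = 0$ ($C{\left(G \right)} = \left(G + G\right) \left(G + G\right) 0 = 2 G 2 G 0 = 4 G^{2} \cdot 0 = 0$)
$C^{2}{\left(9 - -6 \right)} = 0^{2} = 0$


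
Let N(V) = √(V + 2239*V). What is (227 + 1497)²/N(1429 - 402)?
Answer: 371522*√35945/35945 ≈ 1959.6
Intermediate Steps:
N(V) = 8*√35*√V (N(V) = √(2240*V) = 8*√35*√V)
(227 + 1497)²/N(1429 - 402) = (227 + 1497)²/((8*√35*√(1429 - 402))) = 1724²/((8*√35*√1027)) = 2972176/((8*√35945)) = 2972176*(√35945/287560) = 371522*√35945/35945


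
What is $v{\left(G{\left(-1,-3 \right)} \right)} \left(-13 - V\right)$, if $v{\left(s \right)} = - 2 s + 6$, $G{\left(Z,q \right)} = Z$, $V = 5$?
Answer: $-144$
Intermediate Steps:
$v{\left(s \right)} = 6 - 2 s$
$v{\left(G{\left(-1,-3 \right)} \right)} \left(-13 - V\right) = \left(6 - -2\right) \left(-13 - 5\right) = \left(6 + 2\right) \left(-13 - 5\right) = 8 \left(-18\right) = -144$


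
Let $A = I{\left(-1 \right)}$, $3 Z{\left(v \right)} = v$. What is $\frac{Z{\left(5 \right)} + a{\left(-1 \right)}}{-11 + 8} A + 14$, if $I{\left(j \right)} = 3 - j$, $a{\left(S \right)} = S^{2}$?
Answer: $\frac{94}{9} \approx 10.444$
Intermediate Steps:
$Z{\left(v \right)} = \frac{v}{3}$
$A = 4$ ($A = 3 - -1 = 3 + 1 = 4$)
$\frac{Z{\left(5 \right)} + a{\left(-1 \right)}}{-11 + 8} A + 14 = \frac{\frac{1}{3} \cdot 5 + \left(-1\right)^{2}}{-11 + 8} \cdot 4 + 14 = \frac{\frac{5}{3} + 1}{-3} \cdot 4 + 14 = \frac{8}{3} \left(- \frac{1}{3}\right) 4 + 14 = \left(- \frac{8}{9}\right) 4 + 14 = - \frac{32}{9} + 14 = \frac{94}{9}$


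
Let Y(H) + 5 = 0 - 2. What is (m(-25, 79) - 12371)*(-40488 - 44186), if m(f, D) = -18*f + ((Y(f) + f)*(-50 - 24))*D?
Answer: -14830735774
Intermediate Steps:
Y(H) = -7 (Y(H) = -5 + (0 - 2) = -5 - 2 = -7)
m(f, D) = -18*f + D*(518 - 74*f) (m(f, D) = -18*f + ((-7 + f)*(-50 - 24))*D = -18*f + ((-7 + f)*(-74))*D = -18*f + (518 - 74*f)*D = -18*f + D*(518 - 74*f))
(m(-25, 79) - 12371)*(-40488 - 44186) = ((-18*(-25) + 518*79 - 74*79*(-25)) - 12371)*(-40488 - 44186) = ((450 + 40922 + 146150) - 12371)*(-84674) = (187522 - 12371)*(-84674) = 175151*(-84674) = -14830735774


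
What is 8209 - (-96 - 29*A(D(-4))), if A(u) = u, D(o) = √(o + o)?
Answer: 8305 + 58*I*√2 ≈ 8305.0 + 82.024*I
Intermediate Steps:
D(o) = √2*√o (D(o) = √(2*o) = √2*√o)
8209 - (-96 - 29*A(D(-4))) = 8209 - (-96 - 29*√2*√(-4)) = 8209 - (-96 - 29*√2*2*I) = 8209 - (-96 - 58*I*√2) = 8209 + (96 + 58*I*√2) = 8305 + 58*I*√2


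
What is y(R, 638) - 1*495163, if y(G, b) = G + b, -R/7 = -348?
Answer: -492089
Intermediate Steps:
R = 2436 (R = -7*(-348) = 2436)
y(R, 638) - 1*495163 = (2436 + 638) - 1*495163 = 3074 - 495163 = -492089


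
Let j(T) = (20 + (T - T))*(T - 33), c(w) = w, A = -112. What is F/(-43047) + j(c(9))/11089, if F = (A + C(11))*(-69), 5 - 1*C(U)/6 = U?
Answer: -44634476/159116061 ≈ -0.28052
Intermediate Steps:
C(U) = 30 - 6*U
F = 10212 (F = (-112 + (30 - 6*11))*(-69) = (-112 + (30 - 66))*(-69) = (-112 - 36)*(-69) = -148*(-69) = 10212)
j(T) = -660 + 20*T (j(T) = (20 + 0)*(-33 + T) = 20*(-33 + T) = -660 + 20*T)
F/(-43047) + j(c(9))/11089 = 10212/(-43047) + (-660 + 20*9)/11089 = 10212*(-1/43047) + (-660 + 180)*(1/11089) = -3404/14349 - 480*1/11089 = -3404/14349 - 480/11089 = -44634476/159116061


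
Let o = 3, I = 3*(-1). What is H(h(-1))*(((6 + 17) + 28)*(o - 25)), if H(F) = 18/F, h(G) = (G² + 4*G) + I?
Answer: 3366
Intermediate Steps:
I = -3
h(G) = -3 + G² + 4*G (h(G) = (G² + 4*G) - 3 = -3 + G² + 4*G)
H(h(-1))*(((6 + 17) + 28)*(o - 25)) = (18/(-3 + (-1)² + 4*(-1)))*(((6 + 17) + 28)*(3 - 25)) = (18/(-3 + 1 - 4))*((23 + 28)*(-22)) = (18/(-6))*(51*(-22)) = (18*(-⅙))*(-1122) = -3*(-1122) = 3366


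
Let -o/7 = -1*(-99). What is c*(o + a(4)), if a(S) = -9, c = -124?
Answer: 87048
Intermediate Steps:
o = -693 (o = -(-7)*(-99) = -7*99 = -693)
c*(o + a(4)) = -124*(-693 - 9) = -124*(-702) = 87048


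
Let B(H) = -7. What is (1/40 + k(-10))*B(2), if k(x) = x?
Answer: 2793/40 ≈ 69.825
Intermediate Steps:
(1/40 + k(-10))*B(2) = (1/40 - 10)*(-7) = -399/40*(-7) = 2793/40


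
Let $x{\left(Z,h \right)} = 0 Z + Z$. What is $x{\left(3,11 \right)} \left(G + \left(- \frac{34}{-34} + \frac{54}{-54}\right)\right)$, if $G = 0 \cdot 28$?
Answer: $0$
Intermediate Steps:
$x{\left(Z,h \right)} = Z$ ($x{\left(Z,h \right)} = 0 + Z = Z$)
$G = 0$
$x{\left(3,11 \right)} \left(G + \left(- \frac{34}{-34} + \frac{54}{-54}\right)\right) = 3 \left(0 + \left(- \frac{34}{-34} + \frac{54}{-54}\right)\right) = 3 \left(0 + \left(\left(-34\right) \left(- \frac{1}{34}\right) + 54 \left(- \frac{1}{54}\right)\right)\right) = 3 \left(0 + \left(1 - 1\right)\right) = 3 \left(0 + 0\right) = 3 \cdot 0 = 0$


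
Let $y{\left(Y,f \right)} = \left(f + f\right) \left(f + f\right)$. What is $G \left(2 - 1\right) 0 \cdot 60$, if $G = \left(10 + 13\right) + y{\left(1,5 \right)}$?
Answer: $0$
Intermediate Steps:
$y{\left(Y,f \right)} = 4 f^{2}$ ($y{\left(Y,f \right)} = 2 f 2 f = 4 f^{2}$)
$G = 123$ ($G = \left(10 + 13\right) + 4 \cdot 5^{2} = 23 + 4 \cdot 25 = 23 + 100 = 123$)
$G \left(2 - 1\right) 0 \cdot 60 = 123 \left(2 - 1\right) 0 \cdot 60 = 123 \cdot 1 \cdot 0 \cdot 60 = 123 \cdot 0 \cdot 60 = 0 \cdot 60 = 0$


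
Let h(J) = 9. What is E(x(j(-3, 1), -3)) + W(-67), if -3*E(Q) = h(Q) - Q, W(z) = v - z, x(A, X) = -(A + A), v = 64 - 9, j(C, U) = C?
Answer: 121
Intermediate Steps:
v = 55
x(A, X) = -2*A
W(z) = 55 - z
E(Q) = -3 + Q/3 (E(Q) = -(9 - Q)/3 = -3 + Q/3)
E(x(j(-3, 1), -3)) + W(-67) = (-3 + (-2*(-3))/3) + (55 - 1*(-67)) = (-3 + (⅓)*6) + (55 + 67) = (-3 + 2) + 122 = -1 + 122 = 121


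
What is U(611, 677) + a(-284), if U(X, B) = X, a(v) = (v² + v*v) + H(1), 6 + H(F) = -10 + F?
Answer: 161908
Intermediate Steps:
H(F) = -16 + F (H(F) = -6 + (-10 + F) = -16 + F)
a(v) = -15 + 2*v² (a(v) = (v² + v*v) + (-16 + 1) = (v² + v²) - 15 = 2*v² - 15 = -15 + 2*v²)
U(611, 677) + a(-284) = 611 + (-15 + 2*(-284)²) = 611 + (-15 + 2*80656) = 611 + (-15 + 161312) = 611 + 161297 = 161908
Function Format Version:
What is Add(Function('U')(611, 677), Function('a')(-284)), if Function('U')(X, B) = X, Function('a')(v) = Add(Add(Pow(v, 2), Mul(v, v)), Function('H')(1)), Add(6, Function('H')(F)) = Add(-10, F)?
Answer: 161908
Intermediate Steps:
Function('H')(F) = Add(-16, F) (Function('H')(F) = Add(-6, Add(-10, F)) = Add(-16, F))
Function('a')(v) = Add(-15, Mul(2, Pow(v, 2))) (Function('a')(v) = Add(Add(Pow(v, 2), Mul(v, v)), Add(-16, 1)) = Add(Add(Pow(v, 2), Pow(v, 2)), -15) = Add(Mul(2, Pow(v, 2)), -15) = Add(-15, Mul(2, Pow(v, 2))))
Add(Function('U')(611, 677), Function('a')(-284)) = Add(611, Add(-15, Mul(2, Pow(-284, 2)))) = Add(611, Add(-15, Mul(2, 80656))) = Add(611, Add(-15, 161312)) = Add(611, 161297) = 161908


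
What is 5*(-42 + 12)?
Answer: -150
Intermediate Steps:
5*(-42 + 12) = 5*(-30) = -150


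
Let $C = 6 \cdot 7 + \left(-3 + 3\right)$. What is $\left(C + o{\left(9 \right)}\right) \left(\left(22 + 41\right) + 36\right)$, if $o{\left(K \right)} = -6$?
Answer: $3564$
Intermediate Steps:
$C = 42$ ($C = 42 + 0 = 42$)
$\left(C + o{\left(9 \right)}\right) \left(\left(22 + 41\right) + 36\right) = \left(42 - 6\right) \left(\left(22 + 41\right) + 36\right) = 36 \left(63 + 36\right) = 36 \cdot 99 = 3564$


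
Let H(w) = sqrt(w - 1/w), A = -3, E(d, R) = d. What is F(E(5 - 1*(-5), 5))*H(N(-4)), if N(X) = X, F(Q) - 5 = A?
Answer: I*sqrt(15) ≈ 3.873*I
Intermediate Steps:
F(Q) = 2 (F(Q) = 5 - 3 = 2)
F(E(5 - 1*(-5), 5))*H(N(-4)) = 2*sqrt(-4 - 1/(-4)) = 2*sqrt(-4 - 1*(-1/4)) = 2*sqrt(-4 + 1/4) = 2*sqrt(-15/4) = 2*(I*sqrt(15)/2) = I*sqrt(15)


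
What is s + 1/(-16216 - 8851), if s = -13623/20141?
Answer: -341507882/504874447 ≈ -0.67642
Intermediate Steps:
s = -13623/20141 (s = -13623*1/20141 = -13623/20141 ≈ -0.67638)
s + 1/(-16216 - 8851) = -13623/20141 + 1/(-16216 - 8851) = -13623/20141 + 1/(-25067) = -13623/20141 - 1/25067 = -341507882/504874447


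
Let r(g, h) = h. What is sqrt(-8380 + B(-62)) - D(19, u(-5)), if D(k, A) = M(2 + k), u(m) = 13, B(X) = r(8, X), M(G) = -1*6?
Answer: 6 + 3*I*sqrt(938) ≈ 6.0 + 91.88*I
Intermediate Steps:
M(G) = -6
B(X) = X
D(k, A) = -6
sqrt(-8380 + B(-62)) - D(19, u(-5)) = sqrt(-8380 - 62) - 1*(-6) = sqrt(-8442) + 6 = 3*I*sqrt(938) + 6 = 6 + 3*I*sqrt(938)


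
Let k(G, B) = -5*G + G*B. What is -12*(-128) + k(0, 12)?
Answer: 1536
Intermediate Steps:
k(G, B) = -5*G + B*G
-12*(-128) + k(0, 12) = -12*(-128) + 0*(-5 + 12) = 1536 + 0*7 = 1536 + 0 = 1536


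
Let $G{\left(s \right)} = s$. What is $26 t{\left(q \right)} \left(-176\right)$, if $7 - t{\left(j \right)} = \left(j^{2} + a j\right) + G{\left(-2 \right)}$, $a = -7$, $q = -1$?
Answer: $-4576$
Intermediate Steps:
$t{\left(j \right)} = 9 - j^{2} + 7 j$ ($t{\left(j \right)} = 7 - \left(\left(j^{2} - 7 j\right) - 2\right) = 7 - \left(-2 + j^{2} - 7 j\right) = 7 + \left(2 - j^{2} + 7 j\right) = 9 - j^{2} + 7 j$)
$26 t{\left(q \right)} \left(-176\right) = 26 \left(9 - \left(-1\right)^{2} + 7 \left(-1\right)\right) \left(-176\right) = 26 \left(9 - 1 - 7\right) \left(-176\right) = 26 \cdot 1 \left(-176\right) = 26 \left(-176\right) = -4576$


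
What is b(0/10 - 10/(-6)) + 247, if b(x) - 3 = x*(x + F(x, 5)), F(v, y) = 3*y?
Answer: 2500/9 ≈ 277.78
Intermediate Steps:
b(x) = 3 + x*(15 + x) (b(x) = 3 + x*(x + 3*5) = 3 + x*(x + 15) = 3 + x*(15 + x))
b(0/10 - 10/(-6)) + 247 = (3 + (0/10 - 10/(-6))² + 15*(0/10 - 10/(-6))) + 247 = (3 + (0*(⅒) - 10*(-⅙))² + 15*(0*(⅒) - 10*(-⅙))) + 247 = (3 + (0 + 5/3)² + 15*(0 + 5/3)) + 247 = (3 + (5/3)² + 15*(5/3)) + 247 = (3 + 25/9 + 25) + 247 = 277/9 + 247 = 2500/9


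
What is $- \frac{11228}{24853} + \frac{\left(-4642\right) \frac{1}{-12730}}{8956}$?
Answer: $- \frac{639993782507}{1416743773820} \approx -0.45174$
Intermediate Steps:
$- \frac{11228}{24853} + \frac{\left(-4642\right) \frac{1}{-12730}}{8956} = \left(-11228\right) \frac{1}{24853} + \left(-4642\right) \left(- \frac{1}{12730}\right) \frac{1}{8956} = - \frac{11228}{24853} + \frac{2321}{6365} \cdot \frac{1}{8956} = - \frac{11228}{24853} + \frac{2321}{57004940} = - \frac{639993782507}{1416743773820}$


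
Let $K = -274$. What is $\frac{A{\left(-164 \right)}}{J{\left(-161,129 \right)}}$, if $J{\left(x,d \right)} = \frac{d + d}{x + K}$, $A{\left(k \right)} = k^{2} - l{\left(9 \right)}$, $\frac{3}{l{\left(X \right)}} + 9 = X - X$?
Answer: $- \frac{11699905}{258} \approx -45349.0$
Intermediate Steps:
$l{\left(X \right)} = - \frac{1}{3}$ ($l{\left(X \right)} = \frac{3}{-9 + \left(X - X\right)} = \frac{3}{-9 + 0} = \frac{3}{-9} = 3 \left(- \frac{1}{9}\right) = - \frac{1}{3}$)
$A{\left(k \right)} = \frac{1}{3} + k^{2}$ ($A{\left(k \right)} = k^{2} - - \frac{1}{3} = k^{2} + \frac{1}{3} = \frac{1}{3} + k^{2}$)
$J{\left(x,d \right)} = \frac{2 d}{-274 + x}$ ($J{\left(x,d \right)} = \frac{d + d}{x - 274} = \frac{2 d}{-274 + x}$)
$\frac{A{\left(-164 \right)}}{J{\left(-161,129 \right)}} = \frac{\frac{1}{3} + \left(-164\right)^{2}}{2 \cdot 129 \frac{1}{-274 - 161}} = \frac{\frac{1}{3} + 26896}{2 \cdot 129 \frac{1}{-435}} = \frac{80689}{3 \cdot 2 \cdot 129 \left(- \frac{1}{435}\right)} = \frac{80689}{3 \left(- \frac{86}{145}\right)} = \frac{80689}{3} \left(- \frac{145}{86}\right) = - \frac{11699905}{258}$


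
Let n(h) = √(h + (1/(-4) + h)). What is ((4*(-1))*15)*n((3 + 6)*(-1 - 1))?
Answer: -30*I*√145 ≈ -361.25*I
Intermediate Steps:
n(h) = √(-¼ + 2*h) (n(h) = √(h + (-¼ + h)) = √(-¼ + 2*h))
((4*(-1))*15)*n((3 + 6)*(-1 - 1)) = ((4*(-1))*15)*(√(-1 + 8*((3 + 6)*(-1 - 1)))/2) = (-4*15)*(√(-1 + 8*(9*(-2)))/2) = -30*√(-1 + 8*(-18)) = -30*√(-1 - 144) = -30*√(-145) = -30*I*√145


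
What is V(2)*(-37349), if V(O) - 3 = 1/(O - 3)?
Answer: -74698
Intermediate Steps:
V(O) = 3 + 1/(-3 + O) (V(O) = 3 + 1/(O - 3) = 3 + 1/(-3 + O))
V(2)*(-37349) = ((-8 + 3*2)/(-3 + 2))*(-37349) = ((-8 + 6)/(-1))*(-37349) = -1*(-2)*(-37349) = 2*(-37349) = -74698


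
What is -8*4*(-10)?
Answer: 320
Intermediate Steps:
-8*4*(-10) = -32*(-10) = 320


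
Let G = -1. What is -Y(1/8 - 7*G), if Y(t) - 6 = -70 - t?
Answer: 569/8 ≈ 71.125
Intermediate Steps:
Y(t) = -64 - t (Y(t) = 6 + (-70 - t) = -64 - t)
-Y(1/8 - 7*G) = -(-64 - (1/8 - 7*(-1))) = -(-64 - (⅛ + 7)) = -(-64 - 1*57/8) = -(-64 - 57/8) = -1*(-569/8) = 569/8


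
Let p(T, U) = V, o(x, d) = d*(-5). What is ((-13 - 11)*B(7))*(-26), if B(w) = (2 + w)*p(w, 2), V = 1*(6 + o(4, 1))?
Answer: 5616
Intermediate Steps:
o(x, d) = -5*d
V = 1 (V = 1*(6 - 5*1) = 1*(6 - 5) = 1*1 = 1)
p(T, U) = 1
B(w) = 2 + w (B(w) = (2 + w)*1 = 2 + w)
((-13 - 11)*B(7))*(-26) = ((-13 - 11)*(2 + 7))*(-26) = -24*9*(-26) = -216*(-26) = 5616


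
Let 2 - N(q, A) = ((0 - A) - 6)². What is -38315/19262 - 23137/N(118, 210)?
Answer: -335470779/224662337 ≈ -1.4932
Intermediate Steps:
N(q, A) = 2 - (-6 - A)² (N(q, A) = 2 - ((0 - A) - 6)² = 2 - (-A - 6)² = 2 - (-6 - A)²)
-38315/19262 - 23137/N(118, 210) = -38315/19262 - 23137/(2 - (6 + 210)²) = -38315*1/19262 - 23137/(2 - 1*216²) = -38315/19262 - 23137/(2 - 1*46656) = -38315/19262 - 23137/(2 - 46656) = -38315/19262 - 23137/(-46654) = -38315/19262 - 23137*(-1/46654) = -38315/19262 + 23137/46654 = -335470779/224662337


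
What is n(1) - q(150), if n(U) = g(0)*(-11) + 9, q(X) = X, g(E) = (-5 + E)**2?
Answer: -416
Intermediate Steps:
n(U) = -266 (n(U) = (-5 + 0)**2*(-11) + 9 = (-5)**2*(-11) + 9 = 25*(-11) + 9 = -275 + 9 = -266)
n(1) - q(150) = -266 - 1*150 = -266 - 150 = -416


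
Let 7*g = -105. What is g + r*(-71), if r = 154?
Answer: -10949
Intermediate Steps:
g = -15 (g = (⅐)*(-105) = -15)
g + r*(-71) = -15 + 154*(-71) = -15 - 10934 = -10949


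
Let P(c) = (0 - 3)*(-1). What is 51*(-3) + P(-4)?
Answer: -150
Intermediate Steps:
P(c) = 3 (P(c) = -3*(-1) = 3)
51*(-3) + P(-4) = 51*(-3) + 3 = -153 + 3 = -150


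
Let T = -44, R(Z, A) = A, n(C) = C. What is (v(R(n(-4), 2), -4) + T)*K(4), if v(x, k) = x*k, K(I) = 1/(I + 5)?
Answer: -52/9 ≈ -5.7778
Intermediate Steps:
K(I) = 1/(5 + I)
v(x, k) = k*x
(v(R(n(-4), 2), -4) + T)*K(4) = (-4*2 - 44)/(5 + 4) = (-8 - 44)/9 = -52*1/9 = -52/9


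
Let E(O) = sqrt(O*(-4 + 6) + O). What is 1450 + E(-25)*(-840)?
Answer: 1450 - 4200*I*sqrt(3) ≈ 1450.0 - 7274.6*I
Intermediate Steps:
E(O) = sqrt(3)*sqrt(O) (E(O) = sqrt(O*2 + O) = sqrt(2*O + O) = sqrt(3*O) = sqrt(3)*sqrt(O))
1450 + E(-25)*(-840) = 1450 + (sqrt(3)*sqrt(-25))*(-840) = 1450 + (sqrt(3)*(5*I))*(-840) = 1450 + (5*I*sqrt(3))*(-840) = 1450 - 4200*I*sqrt(3)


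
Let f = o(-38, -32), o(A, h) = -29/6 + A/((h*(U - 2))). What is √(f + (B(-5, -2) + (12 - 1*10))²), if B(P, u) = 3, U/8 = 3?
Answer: √1409298/264 ≈ 4.4967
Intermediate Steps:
U = 24 (U = 8*3 = 24)
o(A, h) = -29/6 + A/(22*h) (o(A, h) = -29/6 + A/((h*(24 - 2))) = -29*⅙ + A/((h*22)) = -29/6 + A/((22*h)) = -29/6 + A*(1/(22*h)) = -29/6 + A/(22*h))
f = -5047/1056 (f = -29/6 + (1/22)*(-38)/(-32) = -29/6 + (1/22)*(-38)*(-1/32) = -29/6 + 19/352 = -5047/1056 ≈ -4.7794)
√(f + (B(-5, -2) + (12 - 1*10))²) = √(-5047/1056 + (3 + (12 - 1*10))²) = √(-5047/1056 + (3 + (12 - 10))²) = √(-5047/1056 + (3 + 2)²) = √(-5047/1056 + 5²) = √(-5047/1056 + 25) = √(21353/1056) = √1409298/264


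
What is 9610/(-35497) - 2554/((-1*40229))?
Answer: -42277336/204001259 ≈ -0.20724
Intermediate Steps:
9610/(-35497) - 2554/((-1*40229)) = 9610*(-1/35497) - 2554/(-40229) = -9610/35497 - 2554*(-1/40229) = -9610/35497 + 2554/40229 = -42277336/204001259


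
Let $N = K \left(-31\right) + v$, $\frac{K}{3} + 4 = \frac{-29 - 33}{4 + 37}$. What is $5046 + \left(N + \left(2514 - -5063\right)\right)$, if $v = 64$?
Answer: $\frac{541185}{41} \approx 13200.0$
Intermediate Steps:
$K = - \frac{678}{41}$ ($K = -12 + 3 \frac{-29 - 33}{4 + 37} = -12 + 3 \left(- \frac{62}{41}\right) = -12 - \frac{186}{41} = - \frac{678}{41} \approx -16.537$)
$N = \frac{23642}{41}$ ($N = \left(- \frac{678}{41}\right) \left(-31\right) + 64 = \frac{21018}{41} + 64 = \frac{23642}{41} \approx 576.63$)
$5046 + \left(N + \left(2514 - -5063\right)\right) = 5046 + \left(\frac{23642}{41} + \left(2514 - -5063\right)\right) = 5046 + \left(\frac{23642}{41} + \left(2514 + 5063\right)\right) = 5046 + \left(\frac{23642}{41} + 7577\right) = 5046 + \frac{334299}{41} = \frac{541185}{41}$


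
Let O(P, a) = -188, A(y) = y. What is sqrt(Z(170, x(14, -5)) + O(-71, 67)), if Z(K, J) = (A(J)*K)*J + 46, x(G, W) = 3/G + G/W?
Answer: sqrt(4873570)/70 ≈ 31.537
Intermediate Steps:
Z(K, J) = 46 + K*J**2 (Z(K, J) = (J*K)*J + 46 = K*J**2 + 46 = 46 + K*J**2)
sqrt(Z(170, x(14, -5)) + O(-71, 67)) = sqrt((46 + 170*(3/14 + 14/(-5))**2) - 188) = sqrt((46 + 170*(3*(1/14) + 14*(-1/5))**2) - 188) = sqrt((46 + 170*(3/14 - 14/5)**2) - 188) = sqrt((46 + 170*(-181/70)**2) - 188) = sqrt((46 + 170*(32761/4900)) - 188) = sqrt((46 + 556937/490) - 188) = sqrt(579477/490 - 188) = sqrt(487357/490) = sqrt(4873570)/70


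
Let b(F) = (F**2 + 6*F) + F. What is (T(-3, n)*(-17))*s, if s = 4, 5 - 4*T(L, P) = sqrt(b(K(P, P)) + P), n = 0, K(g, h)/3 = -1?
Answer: -85 + 34*I*sqrt(3) ≈ -85.0 + 58.89*I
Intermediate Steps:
K(g, h) = -3 (K(g, h) = 3*(-1) = -3)
b(F) = F**2 + 7*F
T(L, P) = 5/4 - sqrt(-12 + P)/4 (T(L, P) = 5/4 - sqrt(-3*(7 - 3) + P)/4 = 5/4 - sqrt(-3*4 + P)/4 = 5/4 - sqrt(-12 + P)/4)
(T(-3, n)*(-17))*s = ((5/4 - sqrt(-12 + 0)/4)*(-17))*4 = ((5/4 - I*sqrt(3)/2)*(-17))*4 = (-85/4 + 17*I*sqrt(3)/2)*4 = -85 + 34*I*sqrt(3)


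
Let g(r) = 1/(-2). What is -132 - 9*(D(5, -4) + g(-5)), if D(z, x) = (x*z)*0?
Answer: -255/2 ≈ -127.50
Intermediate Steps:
g(r) = -½
D(z, x) = 0
-132 - 9*(D(5, -4) + g(-5)) = -132 - 9*(0 - ½) = -132 - 9*(-1)/2 = -132 - 1*(-9/2) = -132 + 9/2 = -255/2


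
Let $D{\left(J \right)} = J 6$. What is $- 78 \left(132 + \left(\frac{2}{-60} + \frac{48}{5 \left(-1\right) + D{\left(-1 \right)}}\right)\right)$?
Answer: $- \frac{547417}{55} \approx -9953.0$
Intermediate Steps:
$D{\left(J \right)} = 6 J$
$- 78 \left(132 + \left(\frac{2}{-60} + \frac{48}{5 \left(-1\right) + D{\left(-1 \right)}}\right)\right) = - 78 \left(132 + \left(\frac{2}{-60} + \frac{48}{5 \left(-1\right) + 6 \left(-1\right)}\right)\right) = - 78 \left(132 + \left(2 \left(- \frac{1}{60}\right) + \frac{48}{-5 - 6}\right)\right) = - 78 \left(132 + \left(- \frac{1}{30} + \frac{48}{-11}\right)\right) = - 78 \left(132 + \left(- \frac{1}{30} + 48 \left(- \frac{1}{11}\right)\right)\right) = - 78 \left(132 - \frac{1451}{330}\right) = \left(-78\right) \frac{42109}{330} = - \frac{547417}{55}$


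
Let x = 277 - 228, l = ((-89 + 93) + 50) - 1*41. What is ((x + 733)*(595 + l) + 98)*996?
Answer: 473651784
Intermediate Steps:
l = 13 (l = (4 + 50) - 41 = 54 - 41 = 13)
x = 49
((x + 733)*(595 + l) + 98)*996 = ((49 + 733)*(595 + 13) + 98)*996 = (782*608 + 98)*996 = (475456 + 98)*996 = 475554*996 = 473651784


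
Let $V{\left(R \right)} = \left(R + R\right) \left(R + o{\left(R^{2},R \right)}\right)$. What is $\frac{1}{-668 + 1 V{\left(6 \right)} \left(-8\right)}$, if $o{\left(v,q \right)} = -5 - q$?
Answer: $- \frac{1}{188} \approx -0.0053191$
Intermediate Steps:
$V{\left(R \right)} = - 10 R$ ($V{\left(R \right)} = \left(R + R\right) \left(R - \left(5 + R\right)\right) = 2 R \left(-5\right) = - 10 R$)
$\frac{1}{-668 + 1 V{\left(6 \right)} \left(-8\right)} = \frac{1}{-668 + 1 \left(\left(-10\right) 6\right) \left(-8\right)} = \frac{1}{-668 + 1 \left(-60\right) \left(-8\right)} = \frac{1}{-668 - -480} = \frac{1}{-668 + 480} = \frac{1}{-188} = - \frac{1}{188}$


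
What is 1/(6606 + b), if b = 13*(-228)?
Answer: 1/3642 ≈ 0.00027457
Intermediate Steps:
b = -2964
1/(6606 + b) = 1/(6606 - 2964) = 1/3642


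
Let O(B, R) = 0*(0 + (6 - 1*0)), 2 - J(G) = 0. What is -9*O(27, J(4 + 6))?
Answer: 0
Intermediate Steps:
J(G) = 2 (J(G) = 2 - 1*0 = 2 + 0 = 2)
O(B, R) = 0 (O(B, R) = 0*(0 + (6 + 0)) = 0*(0 + 6) = 0*6 = 0)
-9*O(27, J(4 + 6)) = -9*0 = 0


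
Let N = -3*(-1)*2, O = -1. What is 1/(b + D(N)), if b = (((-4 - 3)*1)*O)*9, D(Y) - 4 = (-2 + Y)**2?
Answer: 1/83 ≈ 0.012048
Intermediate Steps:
N = 6 (N = 3*2 = 6)
D(Y) = 4 + (-2 + Y)**2
b = 63 (b = (((-4 - 3)*1)*(-1))*9 = (-7*1*(-1))*9 = -7*(-1)*9 = 7*9 = 63)
1/(b + D(N)) = 1/(63 + (4 + (-2 + 6)**2)) = 1/(63 + (4 + 4**2)) = 1/(63 + (4 + 16)) = 1/(63 + 20) = 1/83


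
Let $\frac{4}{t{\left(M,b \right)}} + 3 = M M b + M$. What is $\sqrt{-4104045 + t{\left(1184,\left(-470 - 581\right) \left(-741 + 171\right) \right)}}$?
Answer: $\frac{i \sqrt{2894503428033797498611514612641}}{839809875101} \approx 2025.8 i$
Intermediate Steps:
$t{\left(M,b \right)} = \frac{4}{-3 + M + b M^{2}}$ ($t{\left(M,b \right)} = \frac{4}{-3 + \left(M M b + M\right)} = \frac{4}{-3 + \left(M^{2} b + M\right)} = \frac{4}{-3 + \left(b M^{2} + M\right)} = \frac{4}{-3 + \left(M + b M^{2}\right)} = \frac{4}{-3 + M + b M^{2}}$)
$\sqrt{-4104045 + t{\left(1184,\left(-470 - 581\right) \left(-741 + 171\right) \right)}} = \sqrt{-4104045 + \frac{4}{-3 + 1184 + \left(-470 - 581\right) \left(-741 + 171\right) 1184^{2}}} = \sqrt{-4104045 + \frac{4}{-3 + 1184 + \left(-1051\right) \left(-570\right) 1401856}} = \sqrt{-4104045 + \frac{4}{-3 + 1184 + 599070 \cdot 1401856}} = \sqrt{-4104045 + \frac{4}{-3 + 1184 + 839809873920}} = \sqrt{-4104045 + \frac{4}{839809875101}} = \sqrt{- \frac{3446617518858883541}{839809875101}} = \frac{i \sqrt{2894503428033797498611514612641}}{839809875101}$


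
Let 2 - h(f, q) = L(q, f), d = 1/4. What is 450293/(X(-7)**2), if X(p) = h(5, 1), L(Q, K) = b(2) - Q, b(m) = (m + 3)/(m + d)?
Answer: 36473733/49 ≈ 7.4436e+5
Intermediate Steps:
d = 1/4 (d = 1*(1/4) = 1/4 ≈ 0.25000)
b(m) = (3 + m)/(1/4 + m) (b(m) = (m + 3)/(m + 1/4) = (3 + m)/(1/4 + m))
L(Q, K) = 20/9 - Q (L(Q, K) = 4*(3 + 2)/(1 + 4*2) - Q = 4*5/(1 + 8) - Q = 4*5/9 - Q = 4*(1/9)*5 - Q = 20/9 - Q)
h(f, q) = -2/9 + q (h(f, q) = 2 - (20/9 - q) = 2 + (-20/9 + q) = -2/9 + q)
X(p) = 7/9 (X(p) = -2/9 + 1 = 7/9)
450293/(X(-7)**2) = 450293/((7/9)**2) = 450293/(49/81) = 450293*(81/49) = 36473733/49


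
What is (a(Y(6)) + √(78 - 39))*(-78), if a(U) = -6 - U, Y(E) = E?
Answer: 936 - 78*√39 ≈ 448.89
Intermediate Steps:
(a(Y(6)) + √(78 - 39))*(-78) = ((-6 - 1*6) + √(78 - 39))*(-78) = ((-6 - 6) + √39)*(-78) = (-12 + √39)*(-78) = 936 - 78*√39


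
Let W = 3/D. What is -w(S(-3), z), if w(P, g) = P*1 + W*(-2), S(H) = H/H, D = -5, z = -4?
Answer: -11/5 ≈ -2.2000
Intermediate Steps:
S(H) = 1
W = -⅗ (W = 3/(-5) = 3*(-⅕) = -⅗ ≈ -0.60000)
w(P, g) = 6/5 + P (w(P, g) = P*1 - ⅗*(-2) = P + 6/5 = 6/5 + P)
-w(S(-3), z) = -(6/5 + 1) = -1*11/5 = -11/5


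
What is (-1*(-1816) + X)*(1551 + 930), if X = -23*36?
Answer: 2451228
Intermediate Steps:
X = -828
(-1*(-1816) + X)*(1551 + 930) = (-1*(-1816) - 828)*(1551 + 930) = (1816 - 828)*2481 = 988*2481 = 2451228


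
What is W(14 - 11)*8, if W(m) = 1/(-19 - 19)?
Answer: -4/19 ≈ -0.21053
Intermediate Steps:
W(m) = -1/38 (W(m) = 1/(-38) = -1/38)
W(14 - 11)*8 = -1/38*8 = -4/19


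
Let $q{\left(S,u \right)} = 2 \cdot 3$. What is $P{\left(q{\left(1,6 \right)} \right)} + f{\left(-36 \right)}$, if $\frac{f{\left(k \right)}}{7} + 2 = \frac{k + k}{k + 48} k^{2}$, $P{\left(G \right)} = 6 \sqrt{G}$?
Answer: $-54446 + 6 \sqrt{6} \approx -54431.0$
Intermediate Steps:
$q{\left(S,u \right)} = 6$
$f{\left(k \right)} = -14 + \frac{14 k^{3}}{48 + k}$ ($f{\left(k \right)} = -14 + 7 \frac{k + k}{k + 48} k^{2} = -14 + 7 \frac{2 k}{48 + k} k^{2} = -14 + 7 \frac{2 k^{3}}{48 + k} = -14 + \frac{14 k^{3}}{48 + k}$)
$P{\left(q{\left(1,6 \right)} \right)} + f{\left(-36 \right)} = 6 \sqrt{6} + \frac{14 \left(-48 + \left(-36\right)^{3} - -36\right)}{48 - 36} = 6 \sqrt{6} + \frac{14 \left(-48 - 46656 + 36\right)}{12} = 6 \sqrt{6} + 14 \cdot \frac{1}{12} \left(-46668\right) = 6 \sqrt{6} - 54446 = -54446 + 6 \sqrt{6}$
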